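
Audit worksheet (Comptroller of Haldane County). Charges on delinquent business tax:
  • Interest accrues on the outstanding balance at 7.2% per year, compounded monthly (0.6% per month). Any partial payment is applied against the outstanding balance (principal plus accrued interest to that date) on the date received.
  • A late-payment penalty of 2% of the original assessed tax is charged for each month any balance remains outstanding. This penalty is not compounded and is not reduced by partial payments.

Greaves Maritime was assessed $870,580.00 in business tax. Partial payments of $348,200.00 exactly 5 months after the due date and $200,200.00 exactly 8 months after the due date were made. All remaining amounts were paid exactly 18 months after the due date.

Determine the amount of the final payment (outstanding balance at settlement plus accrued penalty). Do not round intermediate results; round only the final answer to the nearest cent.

Balance at month 5: $870,580.0000 × (1 + 0.006)^5 = $897,012.6949…
After $348,200.00 payment: $897,012.6949… − $348,200.00 = $548,812.6949…
Balance at month 8: $548,812.6949… × (1 + 0.006)^3 = $558,750.7137…
After $200,200.00 payment: $558,750.7137… − $200,200.00 = $358,550.7137…
Balance at month 18: $358,550.7137… × (1 + 0.006)^10 = $380,654.0006…
Penalty: 18 × 2% × $870,580.00 = $313,408.80
Final settlement = outstanding balance + penalty = $380,654.0006… + $313,408.80 = $694,062.80

$694,062.80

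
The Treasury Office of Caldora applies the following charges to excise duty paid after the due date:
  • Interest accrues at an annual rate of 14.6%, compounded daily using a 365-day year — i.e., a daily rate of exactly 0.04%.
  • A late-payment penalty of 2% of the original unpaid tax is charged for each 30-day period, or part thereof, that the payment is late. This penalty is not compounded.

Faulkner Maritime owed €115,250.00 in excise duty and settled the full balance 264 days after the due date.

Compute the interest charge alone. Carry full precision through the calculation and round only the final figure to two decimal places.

€12,833.52

Interest: €115,250.00 × ((1 + 0.0004)^264 − 1) = €115,250.00 × 0.11135377… = €12,833.5221…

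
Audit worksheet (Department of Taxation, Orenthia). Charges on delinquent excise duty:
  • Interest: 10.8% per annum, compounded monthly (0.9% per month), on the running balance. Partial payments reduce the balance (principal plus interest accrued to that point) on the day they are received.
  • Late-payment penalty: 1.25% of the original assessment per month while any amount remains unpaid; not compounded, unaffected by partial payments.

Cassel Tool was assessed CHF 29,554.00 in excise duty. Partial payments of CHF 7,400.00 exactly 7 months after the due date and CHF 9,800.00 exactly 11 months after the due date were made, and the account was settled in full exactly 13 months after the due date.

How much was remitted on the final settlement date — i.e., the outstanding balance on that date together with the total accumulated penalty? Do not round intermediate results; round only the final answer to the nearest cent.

Balance at month 7: CHF 29,554.0000 × (1 + 0.009)^7 = CHF 31,466.9342…
After CHF 7,400.00 payment: CHF 31,466.9342… − CHF 7,400.00 = CHF 24,066.9342…
Balance at month 11: CHF 24,066.9342… × (1 + 0.009)^4 = CHF 24,945.1107…
After CHF 9,800.00 payment: CHF 24,945.1107… − CHF 9,800.00 = CHF 15,145.1107…
Balance at month 13: CHF 15,145.1107… × (1 + 0.009)^2 = CHF 15,418.9495…
Penalty: 13 × 1.25% × CHF 29,554.00 = CHF 4,802.53…
Final settlement = outstanding balance + penalty = CHF 15,418.9495… + CHF 4,802.53… = CHF 20,221.47

CHF 20,221.47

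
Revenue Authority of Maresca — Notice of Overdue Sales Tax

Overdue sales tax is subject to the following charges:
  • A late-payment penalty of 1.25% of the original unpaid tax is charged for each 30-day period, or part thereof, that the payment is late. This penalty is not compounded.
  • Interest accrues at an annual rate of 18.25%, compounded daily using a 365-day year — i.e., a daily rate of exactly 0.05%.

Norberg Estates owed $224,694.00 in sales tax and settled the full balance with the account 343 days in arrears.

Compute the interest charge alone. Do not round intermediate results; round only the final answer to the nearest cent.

Interest: $224,694.00 × ((1 + 0.0005)^343 − 1) = $224,694.00 × 0.18703326… = $42,025.2523…

$42,025.25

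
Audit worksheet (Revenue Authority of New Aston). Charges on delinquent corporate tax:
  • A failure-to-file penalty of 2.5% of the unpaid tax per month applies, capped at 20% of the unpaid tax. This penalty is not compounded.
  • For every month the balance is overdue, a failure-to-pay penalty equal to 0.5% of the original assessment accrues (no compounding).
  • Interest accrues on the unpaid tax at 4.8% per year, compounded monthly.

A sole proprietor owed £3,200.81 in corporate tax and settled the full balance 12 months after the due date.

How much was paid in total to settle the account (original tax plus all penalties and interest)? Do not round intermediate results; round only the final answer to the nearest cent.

Failure-to-file: 12 × 2.5% × £3,200.81 = £960.24…, capped at 20% × £3,200.81 = £640.16…
Failure-to-pay penalty = 0.5% × £3,200.81 × 12 mo = £192.05…
Interest (4.8%/yr ÷ 12 = 0.4%/month): £3,200.81 × ((1 + 0.004)^12 − 1) = £157.0644…
Total = £3,200.81 + £832.2106 + £157.0644… = £4,190.09

£4,190.09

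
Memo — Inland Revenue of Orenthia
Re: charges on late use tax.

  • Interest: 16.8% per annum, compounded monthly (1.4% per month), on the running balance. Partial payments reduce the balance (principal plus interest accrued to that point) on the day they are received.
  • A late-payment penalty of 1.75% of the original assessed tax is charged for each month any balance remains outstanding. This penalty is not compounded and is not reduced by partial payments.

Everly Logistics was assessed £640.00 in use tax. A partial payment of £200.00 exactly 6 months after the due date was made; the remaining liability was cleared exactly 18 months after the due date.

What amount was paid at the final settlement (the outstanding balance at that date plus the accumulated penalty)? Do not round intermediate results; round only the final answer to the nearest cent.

£787.27

Balance at month 6: £640.0000 × (1 + 0.014)^6 = £695.6771…
After £200.00 payment: £695.6771… − £200.00 = £495.6771…
Balance at month 18: £495.6771… × (1 + 0.014)^12 = £585.6718…
Penalty: 18 × 1.75% × £640.00 = £201.60
Final settlement = outstanding balance + penalty = £585.6718… + £201.60 = £787.27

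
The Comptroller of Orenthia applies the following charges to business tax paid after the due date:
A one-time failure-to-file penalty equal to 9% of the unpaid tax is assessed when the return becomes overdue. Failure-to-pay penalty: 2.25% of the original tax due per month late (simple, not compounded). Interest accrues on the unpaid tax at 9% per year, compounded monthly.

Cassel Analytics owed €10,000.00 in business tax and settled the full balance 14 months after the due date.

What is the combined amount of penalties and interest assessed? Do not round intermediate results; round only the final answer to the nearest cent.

€5,152.76

Failure-to-file penalty: 9% × €10,000.00 = €900.00
Failure-to-pay penalty: 14 × 2.25% × €10,000.00 = €3,150.00
Interest (9%/yr ÷ 12 = 0.75%/month): €10,000.00 × ((1 + 0.0075)^14 − 1) = €1,102.7553…
Penalties + interest = €4,050.0000 + €1,102.7553… = €5,152.76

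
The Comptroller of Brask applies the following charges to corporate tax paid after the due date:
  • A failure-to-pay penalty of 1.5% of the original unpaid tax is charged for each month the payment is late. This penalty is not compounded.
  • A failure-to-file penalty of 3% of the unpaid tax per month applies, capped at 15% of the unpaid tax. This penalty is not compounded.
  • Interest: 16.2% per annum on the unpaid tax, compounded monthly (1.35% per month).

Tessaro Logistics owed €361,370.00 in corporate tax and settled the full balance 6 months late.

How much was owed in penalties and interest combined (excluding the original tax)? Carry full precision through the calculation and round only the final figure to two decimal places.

Failure-to-file: 6 × 3% × €361,370.00 = €65,046.60, capped at 15% × €361,370.00 = €54,205.50
Failure-to-pay penalty: 6 × 1.5% × €361,370.00 = €32,523.30
Interest: €361,370.00 × ((1 + 0.0135)^6 − 1) = €361,370.00 × 0.0837835… = €30,276.8284…
Penalties + interest = €86,728.8000 + €30,276.8284… = €117,005.63

€117,005.63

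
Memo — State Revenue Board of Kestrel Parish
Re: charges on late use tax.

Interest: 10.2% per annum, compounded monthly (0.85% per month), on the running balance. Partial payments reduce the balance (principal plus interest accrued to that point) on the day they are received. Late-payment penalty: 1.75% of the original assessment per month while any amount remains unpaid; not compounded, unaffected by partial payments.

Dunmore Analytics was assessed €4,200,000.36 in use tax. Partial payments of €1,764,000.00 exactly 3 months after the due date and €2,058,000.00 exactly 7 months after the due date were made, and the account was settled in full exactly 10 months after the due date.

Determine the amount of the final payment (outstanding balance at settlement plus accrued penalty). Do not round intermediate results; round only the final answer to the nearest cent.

Balance at month 3: €4,200,000.3600 × (1 + 0.0085)^3 = €4,308,013.2986…
After €1,764,000.00 payment: €4,308,013.2986… − €1,764,000.00 = €2,544,013.2986…
Balance at month 7: €2,544,013.2986… × (1 + 0.0085)^4 = €2,631,618.8431…
After €2,058,000.00 payment: €2,631,618.8431… − €2,058,000.00 = €573,618.8431…
Balance at month 10: €573,618.8431… × (1 + 0.0085)^3 = €588,370.8078…
Penalty: 10 × 1.75% × €4,200,000.36 = €735,000.06…
Final settlement = outstanding balance + penalty = €588,370.8078… + €735,000.06… = €1,323,370.87

€1,323,370.87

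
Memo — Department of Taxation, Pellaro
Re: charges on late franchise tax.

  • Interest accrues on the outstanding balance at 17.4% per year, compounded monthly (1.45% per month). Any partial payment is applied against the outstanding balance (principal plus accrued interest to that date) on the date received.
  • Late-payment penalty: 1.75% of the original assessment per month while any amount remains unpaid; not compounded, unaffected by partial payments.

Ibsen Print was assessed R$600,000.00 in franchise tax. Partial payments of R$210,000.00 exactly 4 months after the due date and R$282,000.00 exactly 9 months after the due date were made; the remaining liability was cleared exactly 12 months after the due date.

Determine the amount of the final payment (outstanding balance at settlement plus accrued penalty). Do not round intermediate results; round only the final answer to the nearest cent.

R$309,063.25

Balance at month 4: R$600,000.0000 × (1 + 0.0145)^4 = R$635,564.2432…
After R$210,000.00 payment: R$635,564.2432… − R$210,000.00 = R$425,564.2432…
Balance at month 9: R$425,564.2432… × (1 + 0.0145)^5 = R$457,325.4679…
After R$282,000.00 payment: R$457,325.4679… − R$282,000.00 = R$175,325.4679…
Balance at month 12: R$175,325.4679… × (1 + 0.0145)^3 = R$183,063.2468…
Penalty: 12 × 1.75% × R$600,000.00 = R$126,000.00
Final settlement = outstanding balance + penalty = R$183,063.2468… + R$126,000.00 = R$309,063.25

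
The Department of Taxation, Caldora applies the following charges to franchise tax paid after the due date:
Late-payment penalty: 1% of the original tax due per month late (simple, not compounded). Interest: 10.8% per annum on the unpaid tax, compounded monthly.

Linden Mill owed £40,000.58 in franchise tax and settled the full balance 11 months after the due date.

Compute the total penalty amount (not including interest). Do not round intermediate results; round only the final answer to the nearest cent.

£4,400.06

Late-payment penalty: 11 × 1% × £40,000.58 = £4,400.06…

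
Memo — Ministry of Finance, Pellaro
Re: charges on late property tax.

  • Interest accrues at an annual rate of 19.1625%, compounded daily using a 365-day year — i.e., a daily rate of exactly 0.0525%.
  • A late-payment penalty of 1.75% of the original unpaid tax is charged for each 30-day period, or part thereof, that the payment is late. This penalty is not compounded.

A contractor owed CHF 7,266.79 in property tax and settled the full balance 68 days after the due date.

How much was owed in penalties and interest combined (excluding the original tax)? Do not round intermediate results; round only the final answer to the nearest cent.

CHF 645.55

Penalty periods: ⌈68/30⌉ = 3; penalty = 3 × 1.75% × CHF 7,266.79 = CHF 381.51…
Interest: CHF 7,266.79 × ((1 + 0.000525)^68 − 1) = CHF 7,266.79 × 0.03633519… = CHF 264.0402…
Penalties + interest = CHF 381.5065… + CHF 264.0402… = CHF 645.55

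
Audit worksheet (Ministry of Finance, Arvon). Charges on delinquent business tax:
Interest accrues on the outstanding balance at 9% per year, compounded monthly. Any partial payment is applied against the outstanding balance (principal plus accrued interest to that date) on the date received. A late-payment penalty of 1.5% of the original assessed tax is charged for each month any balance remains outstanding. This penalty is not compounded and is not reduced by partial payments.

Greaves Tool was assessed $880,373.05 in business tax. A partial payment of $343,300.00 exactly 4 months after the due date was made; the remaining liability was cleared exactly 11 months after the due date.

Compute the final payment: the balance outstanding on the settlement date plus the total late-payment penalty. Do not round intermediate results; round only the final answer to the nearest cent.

$739,317.36

Monthly rate = 9% ÷ 12 = 0.75%
Balance at month 4: $880,373.0500 × (1 + 0.0075)^4 = $907,082.8558…
After $343,300.00 payment: $907,082.8558… − $343,300.00 = $563,782.8558…
Balance at month 11: $563,782.8558… × (1 + 0.0075)^7 = $594,055.8116…
Penalty: 11 × 1.5% × $880,373.05 = $145,261.55…
Final settlement = outstanding balance + penalty = $594,055.8116… + $145,261.55… = $739,317.36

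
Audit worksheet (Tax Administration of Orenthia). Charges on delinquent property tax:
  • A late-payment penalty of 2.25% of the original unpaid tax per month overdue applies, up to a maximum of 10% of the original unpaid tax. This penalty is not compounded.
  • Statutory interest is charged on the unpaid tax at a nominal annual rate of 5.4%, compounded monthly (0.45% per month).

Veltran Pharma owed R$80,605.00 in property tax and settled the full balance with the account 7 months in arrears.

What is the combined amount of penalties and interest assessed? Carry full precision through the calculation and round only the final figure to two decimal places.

Penalty (uncapped): 7 × 2.25% × R$80,605.00 = R$12,695.29…; cap = 10% × R$80,605.00 = R$8,060.50 → penalty = R$8,060.50
Interest: R$80,605.00 × ((1 + 0.0045)^7 − 1) = R$80,605.00 × 0.0319285… = R$2,573.5930…
Penalties + interest = R$8,060.5000 + R$2,573.5930… = R$10,634.09

R$10,634.09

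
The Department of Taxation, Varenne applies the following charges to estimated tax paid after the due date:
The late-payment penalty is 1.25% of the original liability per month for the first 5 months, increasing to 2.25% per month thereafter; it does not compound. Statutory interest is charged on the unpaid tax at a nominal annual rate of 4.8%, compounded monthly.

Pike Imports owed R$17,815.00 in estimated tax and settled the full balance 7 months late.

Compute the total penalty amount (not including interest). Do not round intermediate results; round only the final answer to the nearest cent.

Penalty, months 1–5: 5 × 1.25% × R$17,815.00 = R$1,113.44…
Penalty, months 6–7: 2 × 2.25% × R$17,815.00 = R$801.68…
Total penalty = R$1,113.44… + R$801.68… = R$1,915.11

R$1,915.11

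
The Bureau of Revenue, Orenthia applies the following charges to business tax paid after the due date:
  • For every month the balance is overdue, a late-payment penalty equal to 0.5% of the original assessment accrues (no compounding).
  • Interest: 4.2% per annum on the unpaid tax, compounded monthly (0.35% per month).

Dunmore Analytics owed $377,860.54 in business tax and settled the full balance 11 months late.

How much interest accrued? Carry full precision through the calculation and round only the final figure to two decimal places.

Interest: $377,860.54 × ((1 + 0.0035)^11 − 1) = $377,860.54 × 0.0391809… = $14,804.9063…

$14,804.91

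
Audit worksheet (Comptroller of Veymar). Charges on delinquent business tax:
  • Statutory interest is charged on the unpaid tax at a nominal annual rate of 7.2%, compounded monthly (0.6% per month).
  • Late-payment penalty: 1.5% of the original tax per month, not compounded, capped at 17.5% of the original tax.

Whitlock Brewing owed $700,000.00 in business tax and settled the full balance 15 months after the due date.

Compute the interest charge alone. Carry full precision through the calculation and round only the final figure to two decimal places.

Interest: $700,000.00 × ((1 + 0.006)^15 − 1) = $700,000.00 × 0.0938801… = $65,716.0508…

$65,716.05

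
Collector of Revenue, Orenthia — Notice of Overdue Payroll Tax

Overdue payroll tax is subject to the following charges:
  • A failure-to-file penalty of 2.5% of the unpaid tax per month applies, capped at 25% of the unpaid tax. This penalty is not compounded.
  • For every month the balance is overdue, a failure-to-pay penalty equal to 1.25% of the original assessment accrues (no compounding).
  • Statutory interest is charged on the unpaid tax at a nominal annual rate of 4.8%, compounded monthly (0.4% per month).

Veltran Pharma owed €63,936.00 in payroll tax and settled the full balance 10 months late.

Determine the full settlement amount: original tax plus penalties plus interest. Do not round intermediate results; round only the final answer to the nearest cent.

Failure-to-file: 10 × 2.5% × €63,936.00 = €15,984.00, capped at 25% × €63,936.00 = €15,984.00
Failure-to-pay penalty = 1.25% × €63,936.00 × 10 mo = €7,992.00
Interest: €63,936.00 × ((1 + 0.004)^10 − 1) = €63,936.00 × 0.0407277… = €2,603.9684…
Total = €63,936.00 + €23,976.0000 + €2,603.9684… = €90,515.97

€90,515.97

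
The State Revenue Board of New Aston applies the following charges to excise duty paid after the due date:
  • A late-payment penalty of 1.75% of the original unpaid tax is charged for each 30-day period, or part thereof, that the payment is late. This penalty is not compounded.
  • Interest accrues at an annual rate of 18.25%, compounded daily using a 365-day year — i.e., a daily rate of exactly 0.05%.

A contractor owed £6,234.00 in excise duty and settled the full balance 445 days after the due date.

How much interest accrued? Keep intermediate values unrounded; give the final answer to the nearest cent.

£1,553.05

Interest: £6,234.00 × ((1 + 0.0005)^445 − 1) = £6,234.00 × 0.24912636… = £1,553.0537…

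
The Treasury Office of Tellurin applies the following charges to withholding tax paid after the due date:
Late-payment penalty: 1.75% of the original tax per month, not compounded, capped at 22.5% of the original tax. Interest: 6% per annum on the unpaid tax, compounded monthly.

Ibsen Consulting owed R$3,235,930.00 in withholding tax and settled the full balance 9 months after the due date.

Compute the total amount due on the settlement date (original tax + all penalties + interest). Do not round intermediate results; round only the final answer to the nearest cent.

Penalty: 9 × 1.75% × R$3,235,930.00 = R$509,658.98… (below the 22.5% cap of R$728,084.25)
Interest (6%/yr ÷ 12 = 0.5%/month): R$3,235,930.00 × ((1 + 0.005)^9 − 1) = R$148,563.4204…
Total = R$3,235,930.00 + R$509,658.9750 + R$148,563.4204… = R$3,894,152.40

R$3,894,152.40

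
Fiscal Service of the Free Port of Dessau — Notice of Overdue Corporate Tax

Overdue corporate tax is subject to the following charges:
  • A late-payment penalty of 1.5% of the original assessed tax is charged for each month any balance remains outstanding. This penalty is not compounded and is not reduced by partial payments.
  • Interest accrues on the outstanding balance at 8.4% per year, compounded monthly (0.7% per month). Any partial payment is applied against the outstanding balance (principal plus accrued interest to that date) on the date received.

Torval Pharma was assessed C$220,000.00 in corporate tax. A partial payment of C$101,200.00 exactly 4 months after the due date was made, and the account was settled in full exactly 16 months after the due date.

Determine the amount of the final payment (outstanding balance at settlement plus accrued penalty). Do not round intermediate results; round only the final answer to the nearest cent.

C$188,741.00

Balance at month 4: C$220,000.0000 × (1 + 0.007)^4 = C$226,224.9824…
After C$101,200.00 payment: C$226,224.9824… − C$101,200.00 = C$125,024.9824…
Balance at month 16: C$125,024.9824… × (1 + 0.007)^12 = C$135,940.9963…
Penalty: 16 × 1.5% × C$220,000.00 = C$52,800.00
Final settlement = outstanding balance + penalty = C$135,940.9963… + C$52,800.00 = C$188,741.00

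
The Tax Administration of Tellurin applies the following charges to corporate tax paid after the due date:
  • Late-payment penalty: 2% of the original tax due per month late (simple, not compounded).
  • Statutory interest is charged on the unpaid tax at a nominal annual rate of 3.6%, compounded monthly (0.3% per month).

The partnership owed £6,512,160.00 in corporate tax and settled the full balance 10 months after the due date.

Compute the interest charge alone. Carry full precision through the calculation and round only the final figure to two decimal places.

Interest: £6,512,160.00 × ((1 + 0.003)^10 − 1) = £6,512,160.00 × 0.0304083… = £198,023.4354…

£198,023.44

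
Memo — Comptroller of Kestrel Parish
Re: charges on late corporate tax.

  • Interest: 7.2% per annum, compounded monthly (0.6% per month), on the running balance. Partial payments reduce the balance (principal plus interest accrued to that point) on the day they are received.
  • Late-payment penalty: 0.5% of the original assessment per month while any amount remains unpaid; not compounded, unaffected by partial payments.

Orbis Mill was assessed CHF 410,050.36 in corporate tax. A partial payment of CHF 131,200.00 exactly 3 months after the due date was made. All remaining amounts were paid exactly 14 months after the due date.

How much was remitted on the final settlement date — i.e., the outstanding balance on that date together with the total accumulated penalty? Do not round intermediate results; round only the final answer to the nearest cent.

Balance at month 3: CHF 410,050.3600 × (1 + 0.006)^3 = CHF 417,475.6405…
After CHF 131,200.00 payment: CHF 417,475.6405… − CHF 131,200.00 = CHF 286,275.6405…
Balance at month 14: CHF 286,275.6405… × (1 + 0.006)^11 = CHF 305,746.9849…
Penalty: 14 × 0.5% × CHF 410,050.36 = CHF 28,703.53…
Final settlement = outstanding balance + penalty = CHF 305,746.9849… + CHF 28,703.53… = CHF 334,450.51

CHF 334,450.51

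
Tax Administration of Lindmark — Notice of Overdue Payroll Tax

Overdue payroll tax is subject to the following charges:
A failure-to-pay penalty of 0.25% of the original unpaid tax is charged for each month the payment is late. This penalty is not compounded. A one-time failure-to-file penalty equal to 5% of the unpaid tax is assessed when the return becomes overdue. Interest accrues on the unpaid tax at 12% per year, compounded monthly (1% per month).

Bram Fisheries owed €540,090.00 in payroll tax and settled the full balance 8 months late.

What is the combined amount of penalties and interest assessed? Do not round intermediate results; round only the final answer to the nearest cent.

Failure-to-file penalty: 5% × €540,090.00 = €27,004.50
Failure-to-pay penalty: 8 × 0.25% × €540,090.00 = €10,801.80
Interest: €540,090.00 × ((1 + 0.01)^8 − 1) = €540,090.00 × 0.0828567… = €44,750.0781…
Penalties + interest = €37,806.3000 + €44,750.0781… = €82,556.38

€82,556.38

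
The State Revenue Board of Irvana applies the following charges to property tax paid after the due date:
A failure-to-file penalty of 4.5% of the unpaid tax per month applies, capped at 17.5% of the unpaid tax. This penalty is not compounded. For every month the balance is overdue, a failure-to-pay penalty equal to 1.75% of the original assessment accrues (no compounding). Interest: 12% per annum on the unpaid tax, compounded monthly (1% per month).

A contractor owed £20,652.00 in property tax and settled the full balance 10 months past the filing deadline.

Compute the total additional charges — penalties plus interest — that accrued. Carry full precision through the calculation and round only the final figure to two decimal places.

Failure-to-file: 10 × 4.5% × £20,652.00 = £9,293.40, capped at 17.5% × £20,652.00 = £3,614.10
Failure-to-pay penalty = 1.75% × £20,652.00 × 10 mo = £3,614.10
Interest: £20,652.00 × ((1 + 0.01)^10 − 1) = £20,652.00 × 0.1046221… = £2,160.6561…
Penalties + interest = £7,228.2000 + £2,160.6561… = £9,388.86

£9,388.86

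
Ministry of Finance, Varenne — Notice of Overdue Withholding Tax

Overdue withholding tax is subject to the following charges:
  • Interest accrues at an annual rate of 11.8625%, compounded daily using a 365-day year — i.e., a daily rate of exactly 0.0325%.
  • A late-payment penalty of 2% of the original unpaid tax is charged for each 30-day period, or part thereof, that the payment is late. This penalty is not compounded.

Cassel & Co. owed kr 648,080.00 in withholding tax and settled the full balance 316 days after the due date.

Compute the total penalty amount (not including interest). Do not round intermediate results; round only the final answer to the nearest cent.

Penalty periods: ⌈316/30⌉ = 11; penalty = 11 × 2% × kr 648,080.00 = kr 142,577.60

kr 142,577.60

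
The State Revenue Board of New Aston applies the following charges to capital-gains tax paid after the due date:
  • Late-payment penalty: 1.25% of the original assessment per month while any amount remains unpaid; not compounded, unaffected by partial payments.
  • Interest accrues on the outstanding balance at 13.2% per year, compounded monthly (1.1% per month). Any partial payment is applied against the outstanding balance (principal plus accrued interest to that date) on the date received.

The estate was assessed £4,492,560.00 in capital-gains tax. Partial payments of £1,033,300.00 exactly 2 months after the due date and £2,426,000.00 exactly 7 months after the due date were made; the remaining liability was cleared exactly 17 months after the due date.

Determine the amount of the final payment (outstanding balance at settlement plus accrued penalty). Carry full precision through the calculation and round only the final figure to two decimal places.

Balance at month 2: £4,492,560.0000 × (1 + 0.011)^2 = £4,591,939.9198…
After £1,033,300.00 payment: £4,591,939.9198… − £1,033,300.00 = £3,558,639.9198…
Balance at month 7: £3,558,639.9198… × (1 + 0.011)^5 = £3,758,718.6962…
After £2,426,000.00 payment: £3,758,718.6962… − £2,426,000.00 = £1,332,718.6962…
Balance at month 17: £1,332,718.6962… × (1 + 0.011)^10 = £1,486,791.4201…
Penalty: 17 × 1.25% × £4,492,560.00 = £954,669.00
Final settlement = outstanding balance + penalty = £1,486,791.4201… + £954,669.00 = £2,441,460.42

£2,441,460.42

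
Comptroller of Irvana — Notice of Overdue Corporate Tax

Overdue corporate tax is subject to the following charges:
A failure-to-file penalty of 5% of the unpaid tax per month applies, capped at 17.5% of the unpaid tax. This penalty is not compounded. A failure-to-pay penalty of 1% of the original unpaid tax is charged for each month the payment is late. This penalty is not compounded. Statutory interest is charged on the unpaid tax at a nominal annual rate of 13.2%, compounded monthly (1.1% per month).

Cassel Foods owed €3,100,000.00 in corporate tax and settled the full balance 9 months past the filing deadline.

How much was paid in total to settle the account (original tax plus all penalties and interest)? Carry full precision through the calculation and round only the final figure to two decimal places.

€4,242,255.97

Failure-to-file: 9 × 5% × €3,100,000.00 = €1,395,000.00, capped at 17.5% × €3,100,000.00 = €542,500.00
Failure-to-pay penalty = 1% × €3,100,000.00 × 9 mo = €279,000.00
Interest: €3,100,000.00 × ((1 + 0.011)^9 − 1) = €3,100,000.00 × 0.1034697… = €320,755.9745…
Total = €3,100,000.00 + €821,500.0000 + €320,755.9745… = €4,242,255.97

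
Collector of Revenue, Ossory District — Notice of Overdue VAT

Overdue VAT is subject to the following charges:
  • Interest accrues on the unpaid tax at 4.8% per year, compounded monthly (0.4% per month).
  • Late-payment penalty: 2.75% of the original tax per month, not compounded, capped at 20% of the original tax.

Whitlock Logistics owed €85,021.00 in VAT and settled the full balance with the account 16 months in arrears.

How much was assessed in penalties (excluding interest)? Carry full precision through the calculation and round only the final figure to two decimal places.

Penalty (uncapped): 16 × 2.75% × €85,021.00 = €37,409.24; cap = 20% × €85,021.00 = €17,004.20 → penalty = €17,004.20

€17,004.20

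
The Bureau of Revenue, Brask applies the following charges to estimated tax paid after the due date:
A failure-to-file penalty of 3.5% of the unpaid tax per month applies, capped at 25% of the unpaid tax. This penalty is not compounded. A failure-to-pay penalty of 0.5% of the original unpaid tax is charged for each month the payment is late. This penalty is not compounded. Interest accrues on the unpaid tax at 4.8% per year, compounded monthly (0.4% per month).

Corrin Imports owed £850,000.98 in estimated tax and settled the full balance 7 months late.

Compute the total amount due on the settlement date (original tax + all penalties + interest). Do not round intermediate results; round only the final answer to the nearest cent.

Failure-to-file: 7 × 3.5% × £850,000.98 = £208,250.24… (under the 25% cap)
Failure-to-pay penalty: 7 × 0.5% × £850,000.98 = £29,750.03…
Interest: £850,000.98 × ((1 + 0.004)^7 − 1) = £850,000.98 × 0.0283382… = £24,087.5394…
Total = £850,000.98 + £238,000.2744 + £24,087.5394… = £1,112,088.79

£1,112,088.79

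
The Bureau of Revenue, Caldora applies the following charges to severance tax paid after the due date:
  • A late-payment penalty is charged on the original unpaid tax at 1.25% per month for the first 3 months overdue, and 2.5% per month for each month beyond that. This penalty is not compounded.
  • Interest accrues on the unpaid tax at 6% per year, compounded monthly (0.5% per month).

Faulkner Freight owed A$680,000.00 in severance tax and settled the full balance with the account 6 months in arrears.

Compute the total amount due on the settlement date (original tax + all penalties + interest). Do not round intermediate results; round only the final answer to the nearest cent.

Penalty, months 1–3: 3 × 1.25% × A$680,000.00 = A$25,500.00
Penalty, months 4–6: 3 × 2.5% × A$680,000.00 = A$51,000.00
Interest: A$680,000.00 × ((1 + 0.005)^6 − 1) = A$680,000.00 × 0.0303775… = A$20,656.7064…
Total = A$680,000.00 + A$76,500.0000 + A$20,656.7064… = A$777,156.71

A$777,156.71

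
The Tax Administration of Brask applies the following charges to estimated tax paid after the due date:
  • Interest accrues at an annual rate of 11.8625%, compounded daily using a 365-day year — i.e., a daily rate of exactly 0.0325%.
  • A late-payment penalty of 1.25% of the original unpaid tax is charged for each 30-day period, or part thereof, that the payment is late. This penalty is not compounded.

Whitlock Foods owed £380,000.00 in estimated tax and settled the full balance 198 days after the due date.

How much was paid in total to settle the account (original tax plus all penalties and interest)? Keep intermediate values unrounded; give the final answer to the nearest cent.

Penalty periods: ⌈198/30⌉ = 7; penalty = 7 × 1.25% × £380,000.00 = £33,250.00
Interest: £380,000.00 × ((1 + 0.000325)^198 − 1) = £380,000.00 × 0.06645445… = £25,252.6899…
Total = £380,000.00 + £33,250.0000 + £25,252.6899… = £438,502.69

£438,502.69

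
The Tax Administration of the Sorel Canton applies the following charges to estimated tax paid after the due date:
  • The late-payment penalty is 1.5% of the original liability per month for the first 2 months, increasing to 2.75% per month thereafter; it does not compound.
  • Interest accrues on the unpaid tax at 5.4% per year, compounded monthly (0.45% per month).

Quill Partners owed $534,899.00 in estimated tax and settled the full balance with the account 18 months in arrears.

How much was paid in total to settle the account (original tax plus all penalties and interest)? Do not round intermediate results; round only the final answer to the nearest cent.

Penalty, months 1–2: 2 × 1.5% × $534,899.00 = $16,046.97
Penalty, months 3–18: 16 × 2.75% × $534,899.00 = $235,355.56
Interest: $534,899.00 × ((1 + 0.0045)^18 − 1) = $534,899.00 × 0.0841739… = $45,024.5236…
Total = $534,899.00 + $251,402.5300 + $45,024.5236… = $831,326.05

$831,326.05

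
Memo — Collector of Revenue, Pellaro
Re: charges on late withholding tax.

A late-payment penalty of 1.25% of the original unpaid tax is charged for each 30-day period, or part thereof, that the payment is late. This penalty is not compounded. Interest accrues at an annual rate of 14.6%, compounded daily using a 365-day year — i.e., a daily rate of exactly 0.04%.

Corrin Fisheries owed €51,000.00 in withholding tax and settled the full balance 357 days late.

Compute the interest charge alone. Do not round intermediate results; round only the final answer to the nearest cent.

€7,826.77

Interest: €51,000.00 × ((1 + 0.0004)^357 − 1) = €51,000.00 × 0.15346614… = €7,826.7733…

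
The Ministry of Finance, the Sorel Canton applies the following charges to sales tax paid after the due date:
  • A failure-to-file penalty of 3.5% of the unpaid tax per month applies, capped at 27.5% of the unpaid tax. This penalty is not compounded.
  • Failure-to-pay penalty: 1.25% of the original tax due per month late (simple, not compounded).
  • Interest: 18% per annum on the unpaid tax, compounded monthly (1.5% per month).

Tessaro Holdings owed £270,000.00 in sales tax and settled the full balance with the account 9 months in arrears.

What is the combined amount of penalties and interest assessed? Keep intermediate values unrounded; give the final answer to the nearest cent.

Failure-to-file: 9 × 3.5% × £270,000.00 = £85,050.00, capped at 27.5% × £270,000.00 = £74,250.00
Failure-to-pay penalty: 9 × 1.25% × £270,000.00 = £30,375.00
Interest: £270,000.00 × ((1 + 0.015)^9 − 1) = £270,000.00 × 0.1433900… = £38,715.2934…
Penalties + interest = £104,625.0000 + £38,715.2934… = £143,340.29

£143,340.29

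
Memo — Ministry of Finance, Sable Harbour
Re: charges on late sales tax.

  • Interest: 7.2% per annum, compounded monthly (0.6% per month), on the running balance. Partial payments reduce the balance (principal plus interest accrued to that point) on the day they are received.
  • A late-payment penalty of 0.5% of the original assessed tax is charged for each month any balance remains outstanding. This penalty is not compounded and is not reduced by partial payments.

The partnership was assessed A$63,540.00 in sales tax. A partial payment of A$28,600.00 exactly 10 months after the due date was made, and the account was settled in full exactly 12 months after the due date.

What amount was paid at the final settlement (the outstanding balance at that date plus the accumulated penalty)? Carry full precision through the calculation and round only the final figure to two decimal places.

Balance at month 10: A$63,540.0000 × (1 + 0.006)^10 = A$67,456.9992…
After A$28,600.00 payment: A$67,456.9992… − A$28,600.00 = A$38,856.9992…
Balance at month 12: A$38,856.9992… × (1 + 0.006)^2 = A$39,324.6820…
Penalty: 12 × 0.5% × A$63,540.00 = A$3,812.40
Final settlement = outstanding balance + penalty = A$39,324.6820… + A$3,812.40 = A$43,137.08

A$43,137.08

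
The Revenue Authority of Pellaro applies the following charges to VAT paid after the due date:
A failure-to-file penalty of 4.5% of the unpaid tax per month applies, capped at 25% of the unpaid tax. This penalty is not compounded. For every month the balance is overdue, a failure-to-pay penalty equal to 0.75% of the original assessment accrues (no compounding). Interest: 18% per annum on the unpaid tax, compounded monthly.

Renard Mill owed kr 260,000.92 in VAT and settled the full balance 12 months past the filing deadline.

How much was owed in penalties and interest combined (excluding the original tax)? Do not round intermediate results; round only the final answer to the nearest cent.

kr 139,261.22

Failure-to-file: 12 × 4.5% × kr 260,000.92 = kr 140,400.50…, capped at 25% × kr 260,000.92 = kr 65,000.23
Failure-to-pay penalty: 12 × 0.75% × kr 260,000.92 = kr 23,400.08…
Interest (18%/yr ÷ 12 = 1.5%/month): kr 260,000.92 × ((1 + 0.015)^12 − 1) = kr 50,860.9045…
Penalties + interest = kr 88,400.3128 + kr 50,860.9045… = kr 139,261.22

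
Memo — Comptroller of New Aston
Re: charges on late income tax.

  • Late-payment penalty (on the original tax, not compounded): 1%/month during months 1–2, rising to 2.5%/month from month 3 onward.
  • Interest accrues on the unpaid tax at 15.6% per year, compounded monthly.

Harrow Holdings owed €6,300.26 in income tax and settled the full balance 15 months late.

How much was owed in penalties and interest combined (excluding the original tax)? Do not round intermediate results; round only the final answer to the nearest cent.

Penalty, months 1–2: 2 × 1% × €6,300.26 = €126.01…
Penalty, months 3–15: 13 × 2.5% × €6,300.26 = €2,047.58…
Interest (15.6%/yr ÷ 12 = 1.3%/month): €6,300.26 × ((1 + 0.013)^15 − 1) = €1,346.8996…
Penalties + interest = €2,173.5897 + €1,346.8996… = €3,520.49

€3,520.49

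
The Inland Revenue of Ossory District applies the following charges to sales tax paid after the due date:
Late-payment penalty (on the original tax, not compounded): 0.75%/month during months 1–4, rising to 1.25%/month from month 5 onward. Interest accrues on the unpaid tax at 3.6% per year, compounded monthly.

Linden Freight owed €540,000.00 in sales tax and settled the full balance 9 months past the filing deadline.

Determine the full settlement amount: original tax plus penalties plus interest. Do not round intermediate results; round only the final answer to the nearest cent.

€604,706.19

Penalty, months 1–4: 4 × 0.75% × €540,000.00 = €16,200.00
Penalty, months 5–9: 5 × 1.25% × €540,000.00 = €33,750.00
Interest (3.6%/yr ÷ 12 = 0.3%/month): €540,000.00 × ((1 + 0.003)^9 − 1) = €14,756.1902…
Total = €540,000.00 + €49,950.0000 + €14,756.1902… = €604,706.19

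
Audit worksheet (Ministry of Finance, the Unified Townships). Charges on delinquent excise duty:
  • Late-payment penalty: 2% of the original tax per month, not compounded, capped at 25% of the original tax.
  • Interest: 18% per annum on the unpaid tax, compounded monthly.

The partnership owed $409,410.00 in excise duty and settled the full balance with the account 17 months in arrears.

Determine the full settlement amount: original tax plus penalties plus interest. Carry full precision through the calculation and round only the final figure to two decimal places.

Penalty (uncapped): 17 × 2% × $409,410.00 = $139,199.40; cap = 25% × $409,410.00 = $102,352.50 → penalty = $102,352.50
Interest (18%/yr ÷ 12 = 1.5%/month): $409,410.00 × ((1 + 0.015)^17 − 1) = $117,918.4037…
Total = $409,410.00 + $102,352.5000 + $117,918.4037… = $629,680.90

$629,680.90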